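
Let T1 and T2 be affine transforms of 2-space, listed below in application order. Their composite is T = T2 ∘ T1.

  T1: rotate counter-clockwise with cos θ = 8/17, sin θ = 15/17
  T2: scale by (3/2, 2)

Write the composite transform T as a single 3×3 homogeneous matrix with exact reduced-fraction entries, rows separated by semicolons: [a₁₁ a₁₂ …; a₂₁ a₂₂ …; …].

T1 = [8/17 -15/17 0; 15/17 8/17 0; 0 0 1]
T2·T1 = [12/17 -45/34 0; 30/17 16/17 0; 0 0 1]

T = [12/17 -45/34 0; 30/17 16/17 0; 0 0 1]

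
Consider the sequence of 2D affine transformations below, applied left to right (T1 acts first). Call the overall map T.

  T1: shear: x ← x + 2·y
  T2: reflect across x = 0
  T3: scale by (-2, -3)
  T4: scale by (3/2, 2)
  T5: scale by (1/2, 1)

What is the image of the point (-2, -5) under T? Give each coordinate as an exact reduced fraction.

T1 shear: x ← x + 2·y: (-2, -5) → (-12, -5)
T2 reflect across x = 0: (-12, -5) → (12, -5)
T3 scale by (-2, -3): (12, -5) → (-24, 15)
T4 scale by (3/2, 2): (-24, 15) → (-36, 30)
T5 scale by (1/2, 1): (-36, 30) → (-18, 30)

T(p) = (-18, 30)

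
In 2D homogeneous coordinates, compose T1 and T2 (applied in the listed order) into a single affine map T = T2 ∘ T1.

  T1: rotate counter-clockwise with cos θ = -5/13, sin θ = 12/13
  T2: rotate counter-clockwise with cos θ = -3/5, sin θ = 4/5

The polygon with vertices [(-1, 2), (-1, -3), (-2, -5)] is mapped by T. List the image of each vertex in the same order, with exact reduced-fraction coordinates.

image vertices: (29/13, -2/13), (-27/13, 31/13), (-214/65, 277/65)

T1 rotate counter-clockwise with cos θ = -5/13, sin θ = 12/13: (-1, 2) → (-19/13, -22/13); (-1, -3) → (41/13, 3/13); (-2, -5) → (70/13, 1/13)
T2 rotate counter-clockwise with cos θ = -3/5, sin θ = 4/5: (-19/13, -22/13) → (29/13, -2/13); (41/13, 3/13) → (-27/13, 31/13); (70/13, 1/13) → (-214/65, 277/65)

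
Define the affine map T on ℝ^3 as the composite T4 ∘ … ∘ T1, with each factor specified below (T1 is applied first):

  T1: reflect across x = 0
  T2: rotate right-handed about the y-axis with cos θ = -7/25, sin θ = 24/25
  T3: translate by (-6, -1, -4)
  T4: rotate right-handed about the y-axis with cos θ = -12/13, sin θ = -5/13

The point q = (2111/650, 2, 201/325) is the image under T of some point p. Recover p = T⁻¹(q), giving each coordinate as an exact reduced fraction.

p = (3, 3, 5/2)

T1 = [-1 0 0 0; 0 1 0 0; 0 0 1 0; 0 0 0 1]
T2·T1 = [7/25 0 24/25 0; 0 1 0 0; 24/25 0 -7/25 0; 0 0 0 1]
T3·…·T1 = [7/25 0 24/25 -6; 0 1 0 -1; 24/25 0 -7/25 -4; 0 0 0 1]
T4·…·T1 = [-204/325 0 -253/325 92/13; 0 1 0 -1; -253/325 0 204/325 18/13; 0 0 0 1]
det M = -1; M⁻¹ = [-204/325 0 -253/325 138/25; 0 1 0 1; -253/325 0 204/325 116/25; 0 0 0 1]
M⁻¹ · (2111/650, 2, 201/325)ᵀ = (3, 3, 5/2)ᵀ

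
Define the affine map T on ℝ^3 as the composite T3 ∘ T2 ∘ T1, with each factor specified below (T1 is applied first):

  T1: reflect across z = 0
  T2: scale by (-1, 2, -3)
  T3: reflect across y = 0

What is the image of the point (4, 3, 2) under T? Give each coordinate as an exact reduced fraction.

T(p) = (-4, -6, 6)

T1 reflect across z = 0: (4, 3, 2) → (4, 3, -2)
T2 scale by (-1, 2, -3): (4, 3, -2) → (-4, 6, 6)
T3 reflect across y = 0: (-4, 6, 6) → (-4, -6, 6)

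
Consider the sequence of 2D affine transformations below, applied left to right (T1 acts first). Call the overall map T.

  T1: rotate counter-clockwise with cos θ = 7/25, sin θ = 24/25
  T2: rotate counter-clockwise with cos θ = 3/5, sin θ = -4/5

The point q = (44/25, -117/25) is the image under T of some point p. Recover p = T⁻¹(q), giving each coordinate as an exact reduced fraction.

T1 = [7/25 -24/25 0; 24/25 7/25 0; 0 0 1]
T2·T1 = [117/125 -44/125 0; 44/125 117/125 0; 0 0 1]
det M = 1; M⁻¹ = [117/125 44/125 0; -44/125 117/125 0; 0 0 1]
M⁻¹ · (44/25, -117/25)ᵀ = (0, -5)ᵀ

p = (0, -5)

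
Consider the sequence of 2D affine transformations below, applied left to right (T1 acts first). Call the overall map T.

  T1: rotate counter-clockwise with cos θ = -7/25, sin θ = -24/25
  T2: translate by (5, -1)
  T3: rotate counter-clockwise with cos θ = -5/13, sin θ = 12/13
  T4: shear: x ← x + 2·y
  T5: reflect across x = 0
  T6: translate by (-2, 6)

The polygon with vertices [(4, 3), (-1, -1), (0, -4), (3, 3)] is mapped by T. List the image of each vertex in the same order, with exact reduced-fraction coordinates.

T1 rotate counter-clockwise with cos θ = -7/25, sin θ = -24/25: (4, 3) → (44/25, -117/25); (-1, -1) → (-17/25, 31/25); (0, -4) → (-96/25, 28/25); (3, 3) → (51/25, -93/25)
T2 translate by (5, -1): (44/25, -117/25) → (169/25, -142/25); (-17/25, 31/25) → (108/25, 6/25); (-96/25, 28/25) → (29/25, 3/25); (51/25, -93/25) → (176/25, -118/25)
T3 rotate counter-clockwise with cos θ = -5/13, sin θ = 12/13: (169/25, -142/25) → (859/325, 2738/325); (108/25, 6/25) → (-612/325, 1266/325); (29/25, 3/25) → (-181/325, 333/325); (176/25, -118/25) → (536/325, 2702/325)
T4 shear: x ← x + 2·y: (859/325, 2738/325) → (1267/65, 2738/325); (-612/325, 1266/325) → (384/65, 1266/325); (-181/325, 333/325) → (97/65, 333/325); (536/325, 2702/325) → (1188/65, 2702/325)
T5 reflect across x = 0: (1267/65, 2738/325) → (-1267/65, 2738/325); (384/65, 1266/325) → (-384/65, 1266/325); (97/65, 333/325) → (-97/65, 333/325); (1188/65, 2702/325) → (-1188/65, 2702/325)
T6 translate by (-2, 6): (-1267/65, 2738/325) → (-1397/65, 4688/325); (-384/65, 1266/325) → (-514/65, 3216/325); (-97/65, 333/325) → (-227/65, 2283/325); (-1188/65, 2702/325) → (-1318/65, 4652/325)

image vertices: (-1397/65, 4688/325), (-514/65, 3216/325), (-227/65, 2283/325), (-1318/65, 4652/325)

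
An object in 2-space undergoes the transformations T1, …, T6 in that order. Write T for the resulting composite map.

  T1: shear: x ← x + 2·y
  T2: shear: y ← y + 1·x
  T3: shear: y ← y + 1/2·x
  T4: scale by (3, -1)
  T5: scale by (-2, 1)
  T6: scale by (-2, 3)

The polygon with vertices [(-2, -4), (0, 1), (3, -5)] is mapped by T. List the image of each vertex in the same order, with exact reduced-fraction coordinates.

image vertices: (-120, 57), (24, -12), (-84, 93/2)

T1 shear: x ← x + 2·y: (-2, -4) → (-10, -4); (0, 1) → (2, 1); (3, -5) → (-7, -5)
T2 shear: y ← y + 1·x: (-10, -4) → (-10, -14); (2, 1) → (2, 3); (-7, -5) → (-7, -12)
T3 shear: y ← y + 1/2·x: (-10, -14) → (-10, -19); (2, 3) → (2, 4); (-7, -12) → (-7, -31/2)
T4 scale by (3, -1): (-10, -19) → (-30, 19); (2, 4) → (6, -4); (-7, -31/2) → (-21, 31/2)
T5 scale by (-2, 1): (-30, 19) → (60, 19); (6, -4) → (-12, -4); (-21, 31/2) → (42, 31/2)
T6 scale by (-2, 3): (60, 19) → (-120, 57); (-12, -4) → (24, -12); (42, 31/2) → (-84, 93/2)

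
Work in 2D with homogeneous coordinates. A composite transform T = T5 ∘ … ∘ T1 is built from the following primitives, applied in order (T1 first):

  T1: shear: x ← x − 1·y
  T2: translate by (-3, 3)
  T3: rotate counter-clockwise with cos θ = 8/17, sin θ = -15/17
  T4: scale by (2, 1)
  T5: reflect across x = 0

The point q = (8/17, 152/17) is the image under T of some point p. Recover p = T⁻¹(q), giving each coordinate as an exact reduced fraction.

p = (-4, 1)

T1 = [1 -1 0; 0 1 0; 0 0 1]
T2·T1 = [1 -1 -3; 0 1 3; 0 0 1]
T3·…·T1 = [8/17 7/17 21/17; -15/17 23/17 69/17; 0 0 1]
T4·…·T1 = [16/17 14/17 42/17; -15/17 23/17 69/17; 0 0 1]
T5·…·T1 = [-16/17 -14/17 -42/17; -15/17 23/17 69/17; 0 0 1]
det M = -2; M⁻¹ = [-23/34 -7/17 0; -15/34 8/17 -3; 0 0 1]
M⁻¹ · (8/17, 152/17)ᵀ = (-4, 1)ᵀ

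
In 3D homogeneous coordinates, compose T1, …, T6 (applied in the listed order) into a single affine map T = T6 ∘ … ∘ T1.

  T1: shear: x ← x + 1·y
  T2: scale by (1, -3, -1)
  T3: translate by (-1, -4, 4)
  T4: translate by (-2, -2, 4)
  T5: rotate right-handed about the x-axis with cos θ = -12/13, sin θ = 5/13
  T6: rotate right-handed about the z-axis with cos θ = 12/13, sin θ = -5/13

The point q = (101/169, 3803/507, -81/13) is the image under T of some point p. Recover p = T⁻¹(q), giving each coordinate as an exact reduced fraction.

T1 = [1 1 0 0; 0 1 0 0; 0 0 1 0; 0 0 0 1]
T2·T1 = [1 1 0 0; 0 -3 0 0; 0 0 -1 0; 0 0 0 1]
T3·…·T1 = [1 1 0 -1; 0 -3 0 -4; 0 0 -1 4; 0 0 0 1]
T4·…·T1 = [1 1 0 -3; 0 -3 0 -6; 0 0 -1 8; 0 0 0 1]
T5·…·T1 = [1 1 0 -3; 0 36/13 5/13 32/13; 0 -15/13 12/13 -126/13; 0 0 0 1]
T6·…·T1 = [12/13 336/169 25/169 -308/169; -5/13 367/169 60/169 579/169; 0 -15/13 12/13 -126/13; 0 0 0 1]
det M = 3; M⁻¹ = [136/169 -113/169 5/39 5; 20/169 48/169 -5/39 -2; 25/169 60/169 12/13 8; 0 0 0 1]
M⁻¹ · (101/169, 3803/507, -81/13)ᵀ = (-1/3, 1, 5)ᵀ

p = (-1/3, 1, 5)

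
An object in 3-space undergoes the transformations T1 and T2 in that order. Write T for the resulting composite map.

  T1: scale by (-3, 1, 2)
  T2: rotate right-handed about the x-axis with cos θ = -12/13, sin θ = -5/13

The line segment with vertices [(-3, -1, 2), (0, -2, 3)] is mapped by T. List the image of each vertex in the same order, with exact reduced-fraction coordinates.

T1 scale by (-3, 1, 2): (-3, -1, 2) → (9, -1, 4); (0, -2, 3) → (0, -2, 6)
T2 rotate right-handed about the x-axis with cos θ = -12/13, sin θ = -5/13: (9, -1, 4) → (9, 32/13, -43/13); (0, -2, 6) → (0, 54/13, -62/13)

image vertices: (9, 32/13, -43/13), (0, 54/13, -62/13)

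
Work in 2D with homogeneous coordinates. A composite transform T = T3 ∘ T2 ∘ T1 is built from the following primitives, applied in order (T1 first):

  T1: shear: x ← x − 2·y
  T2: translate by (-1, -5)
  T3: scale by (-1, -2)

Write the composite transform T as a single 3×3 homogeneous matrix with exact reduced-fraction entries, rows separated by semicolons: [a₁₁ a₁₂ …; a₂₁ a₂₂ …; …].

T1 = [1 -2 0; 0 1 0; 0 0 1]
T2·T1 = [1 -2 -1; 0 1 -5; 0 0 1]
T3·…·T1 = [-1 2 1; 0 -2 10; 0 0 1]

T = [-1 2 1; 0 -2 10; 0 0 1]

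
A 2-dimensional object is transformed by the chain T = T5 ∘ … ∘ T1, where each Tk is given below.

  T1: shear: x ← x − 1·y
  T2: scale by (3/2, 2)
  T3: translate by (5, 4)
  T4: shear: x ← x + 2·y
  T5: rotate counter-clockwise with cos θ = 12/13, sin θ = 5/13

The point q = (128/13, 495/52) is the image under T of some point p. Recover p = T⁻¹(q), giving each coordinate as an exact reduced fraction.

T1 = [1 -1 0; 0 1 0; 0 0 1]
T2·T1 = [3/2 -3/2 0; 0 2 0; 0 0 1]
T3·…·T1 = [3/2 -3/2 5; 0 2 4; 0 0 1]
T4·…·T1 = [3/2 5/2 13; 0 2 4; 0 0 1]
T5·…·T1 = [18/13 20/13 136/13; 15/26 73/26 113/13; 0 0 1]
det M = 3; M⁻¹ = [73/78 -20/39 -16/3; -5/26 6/13 -2; 0 0 1]
M⁻¹ · (128/13, 495/52)ᵀ = (-1, 1/2)ᵀ

p = (-1, 1/2)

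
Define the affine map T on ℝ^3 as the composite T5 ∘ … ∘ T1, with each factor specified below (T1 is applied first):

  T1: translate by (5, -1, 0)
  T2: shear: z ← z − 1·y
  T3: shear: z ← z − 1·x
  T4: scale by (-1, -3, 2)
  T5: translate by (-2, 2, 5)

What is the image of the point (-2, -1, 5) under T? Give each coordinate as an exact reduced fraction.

T(p) = (-5, 8, 13)

T1 translate by (5, -1, 0): (-2, -1, 5) → (3, -2, 5)
T2 shear: z ← z − 1·y: (3, -2, 5) → (3, -2, 7)
T3 shear: z ← z − 1·x: (3, -2, 7) → (3, -2, 4)
T4 scale by (-1, -3, 2): (3, -2, 4) → (-3, 6, 8)
T5 translate by (-2, 2, 5): (-3, 6, 8) → (-5, 8, 13)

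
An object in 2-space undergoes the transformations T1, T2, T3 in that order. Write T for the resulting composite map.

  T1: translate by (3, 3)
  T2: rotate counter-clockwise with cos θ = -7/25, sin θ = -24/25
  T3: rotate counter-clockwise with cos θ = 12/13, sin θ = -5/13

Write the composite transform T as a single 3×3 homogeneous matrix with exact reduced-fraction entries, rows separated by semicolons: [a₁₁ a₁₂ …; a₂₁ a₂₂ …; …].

T = [-204/325 253/325 147/325; -253/325 -204/325 -1371/325; 0 0 1]

T1 = [1 0 3; 0 1 3; 0 0 1]
T2·T1 = [-7/25 24/25 51/25; -24/25 -7/25 -93/25; 0 0 1]
T3·…·T1 = [-204/325 253/325 147/325; -253/325 -204/325 -1371/325; 0 0 1]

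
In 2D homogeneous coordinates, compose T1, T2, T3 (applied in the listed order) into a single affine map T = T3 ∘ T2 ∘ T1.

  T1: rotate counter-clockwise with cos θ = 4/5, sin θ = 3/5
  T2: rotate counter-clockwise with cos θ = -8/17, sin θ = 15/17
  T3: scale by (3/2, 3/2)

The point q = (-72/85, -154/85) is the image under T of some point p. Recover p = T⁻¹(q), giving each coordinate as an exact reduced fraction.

T1 = [4/5 -3/5 0; 3/5 4/5 0; 0 0 1]
T2·T1 = [-77/85 -36/85 0; 36/85 -77/85 0; 0 0 1]
T3·…·T1 = [-231/170 -54/85 0; 54/85 -231/170 0; 0 0 1]
det M = 9/4; M⁻¹ = [-154/255 24/85 0; -24/85 -154/255 0; 0 0 1]
M⁻¹ · (-72/85, -154/85)ᵀ = (0, 4/3)ᵀ

p = (0, 4/3)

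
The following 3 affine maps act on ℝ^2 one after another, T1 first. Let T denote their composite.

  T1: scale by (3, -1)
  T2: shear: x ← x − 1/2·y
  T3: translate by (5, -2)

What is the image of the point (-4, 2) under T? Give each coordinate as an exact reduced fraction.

T(p) = (-6, -4)

T1 scale by (3, -1): (-4, 2) → (-12, -2)
T2 shear: x ← x − 1/2·y: (-12, -2) → (-11, -2)
T3 translate by (5, -2): (-11, -2) → (-6, -4)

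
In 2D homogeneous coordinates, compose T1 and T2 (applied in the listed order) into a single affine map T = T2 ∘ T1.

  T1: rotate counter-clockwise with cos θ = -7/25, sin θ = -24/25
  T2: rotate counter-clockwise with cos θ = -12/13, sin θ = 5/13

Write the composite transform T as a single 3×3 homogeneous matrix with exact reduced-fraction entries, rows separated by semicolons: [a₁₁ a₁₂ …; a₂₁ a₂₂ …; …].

T = [204/325 -253/325 0; 253/325 204/325 0; 0 0 1]

T1 = [-7/25 24/25 0; -24/25 -7/25 0; 0 0 1]
T2·T1 = [204/325 -253/325 0; 253/325 204/325 0; 0 0 1]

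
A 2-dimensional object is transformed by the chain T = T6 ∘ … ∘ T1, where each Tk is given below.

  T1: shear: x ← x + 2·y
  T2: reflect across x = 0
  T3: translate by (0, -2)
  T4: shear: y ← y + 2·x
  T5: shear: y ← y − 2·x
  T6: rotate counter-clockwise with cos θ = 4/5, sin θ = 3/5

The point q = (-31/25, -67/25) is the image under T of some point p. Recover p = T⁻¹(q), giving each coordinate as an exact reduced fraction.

p = (7/5, 3/5)

T1 = [1 2 0; 0 1 0; 0 0 1]
T2·T1 = [-1 -2 0; 0 1 0; 0 0 1]
T3·…·T1 = [-1 -2 0; 0 1 -2; 0 0 1]
T4·…·T1 = [-1 -2 0; -2 -3 -2; 0 0 1]
T5·…·T1 = [-1 -2 0; 0 1 -2; 0 0 1]
T6·…·T1 = [-4/5 -11/5 6/5; -3/5 -2/5 -8/5; 0 0 1]
det M = -1; M⁻¹ = [2/5 -11/5 -4; -3/5 4/5 2; 0 0 1]
M⁻¹ · (-31/25, -67/25)ᵀ = (7/5, 3/5)ᵀ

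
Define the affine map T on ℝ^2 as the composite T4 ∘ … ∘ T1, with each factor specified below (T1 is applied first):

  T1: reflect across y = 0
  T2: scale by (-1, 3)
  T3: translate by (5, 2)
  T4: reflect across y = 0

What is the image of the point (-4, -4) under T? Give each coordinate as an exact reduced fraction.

T1 reflect across y = 0: (-4, -4) → (-4, 4)
T2 scale by (-1, 3): (-4, 4) → (4, 12)
T3 translate by (5, 2): (4, 12) → (9, 14)
T4 reflect across y = 0: (9, 14) → (9, -14)

T(p) = (9, -14)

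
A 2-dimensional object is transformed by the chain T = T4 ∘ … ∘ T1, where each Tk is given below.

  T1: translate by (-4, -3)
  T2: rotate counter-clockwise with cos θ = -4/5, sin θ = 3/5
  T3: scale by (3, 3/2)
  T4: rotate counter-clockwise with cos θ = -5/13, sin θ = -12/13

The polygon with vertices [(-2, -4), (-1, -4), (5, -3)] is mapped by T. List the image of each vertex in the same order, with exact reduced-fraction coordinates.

image vertices: (-99/13, -339/13), (-381/65, -3147/130), (276/65, -1413/130)

T1 translate by (-4, -3): (-2, -4) → (-6, -7); (-1, -4) → (-5, -7); (5, -3) → (1, -6)
T2 rotate counter-clockwise with cos θ = -4/5, sin θ = 3/5: (-6, -7) → (9, 2); (-5, -7) → (41/5, 13/5); (1, -6) → (14/5, 27/5)
T3 scale by (3, 3/2): (9, 2) → (27, 3); (41/5, 13/5) → (123/5, 39/10); (14/5, 27/5) → (42/5, 81/10)
T4 rotate counter-clockwise with cos θ = -5/13, sin θ = -12/13: (27, 3) → (-99/13, -339/13); (123/5, 39/10) → (-381/65, -3147/130); (42/5, 81/10) → (276/65, -1413/130)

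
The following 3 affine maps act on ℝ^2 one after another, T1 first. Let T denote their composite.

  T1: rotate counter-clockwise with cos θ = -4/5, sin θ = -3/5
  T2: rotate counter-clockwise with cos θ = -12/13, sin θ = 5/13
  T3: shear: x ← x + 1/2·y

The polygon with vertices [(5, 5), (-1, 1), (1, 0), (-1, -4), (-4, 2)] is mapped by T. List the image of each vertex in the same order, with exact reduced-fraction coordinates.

image vertices: (173/26, 79/13), (-111/130, 47/65), (71/65, 16/65), (-133/65, -268/65), (-253/65, 62/65)

T1 rotate counter-clockwise with cos θ = -4/5, sin θ = -3/5: (5, 5) → (-1, -7); (-1, 1) → (7/5, -1/5); (1, 0) → (-4/5, -3/5); (-1, -4) → (-8/5, 19/5); (-4, 2) → (22/5, 4/5)
T2 rotate counter-clockwise with cos θ = -12/13, sin θ = 5/13: (-1, -7) → (47/13, 79/13); (7/5, -1/5) → (-79/65, 47/65); (-4/5, -3/5) → (63/65, 16/65); (-8/5, 19/5) → (1/65, -268/65); (22/5, 4/5) → (-284/65, 62/65)
T3 shear: x ← x + 1/2·y: (47/13, 79/13) → (173/26, 79/13); (-79/65, 47/65) → (-111/130, 47/65); (63/65, 16/65) → (71/65, 16/65); (1/65, -268/65) → (-133/65, -268/65); (-284/65, 62/65) → (-253/65, 62/65)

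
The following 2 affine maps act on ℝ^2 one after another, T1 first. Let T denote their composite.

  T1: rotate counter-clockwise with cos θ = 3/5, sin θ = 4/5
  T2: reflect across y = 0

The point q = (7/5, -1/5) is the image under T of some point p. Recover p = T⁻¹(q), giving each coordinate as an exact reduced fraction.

p = (1, -1)

T1 = [3/5 -4/5 0; 4/5 3/5 0; 0 0 1]
T2·T1 = [3/5 -4/5 0; -4/5 -3/5 0; 0 0 1]
det M = -1; M⁻¹ = [3/5 -4/5 0; -4/5 -3/5 0; 0 0 1]
M⁻¹ · (7/5, -1/5)ᵀ = (1, -1)ᵀ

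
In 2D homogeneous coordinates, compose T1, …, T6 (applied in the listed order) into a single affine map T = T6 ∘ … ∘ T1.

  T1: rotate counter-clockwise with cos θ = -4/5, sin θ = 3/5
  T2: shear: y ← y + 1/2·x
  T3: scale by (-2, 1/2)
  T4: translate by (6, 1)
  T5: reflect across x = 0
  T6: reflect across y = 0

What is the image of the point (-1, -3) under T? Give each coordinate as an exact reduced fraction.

T1 rotate counter-clockwise with cos θ = -4/5, sin θ = 3/5: (-1, -3) → (13/5, 9/5)
T2 shear: y ← y + 1/2·x: (13/5, 9/5) → (13/5, 31/10)
T3 scale by (-2, 1/2): (13/5, 31/10) → (-26/5, 31/20)
T4 translate by (6, 1): (-26/5, 31/20) → (4/5, 51/20)
T5 reflect across x = 0: (4/5, 51/20) → (-4/5, 51/20)
T6 reflect across y = 0: (-4/5, 51/20) → (-4/5, -51/20)

T(p) = (-4/5, -51/20)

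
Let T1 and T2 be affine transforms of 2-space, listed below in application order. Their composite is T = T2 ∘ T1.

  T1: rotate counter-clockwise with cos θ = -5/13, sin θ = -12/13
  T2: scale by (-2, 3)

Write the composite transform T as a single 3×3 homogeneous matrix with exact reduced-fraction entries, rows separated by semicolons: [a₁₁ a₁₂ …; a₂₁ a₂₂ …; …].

T1 = [-5/13 12/13 0; -12/13 -5/13 0; 0 0 1]
T2·T1 = [10/13 -24/13 0; -36/13 -15/13 0; 0 0 1]

T = [10/13 -24/13 0; -36/13 -15/13 0; 0 0 1]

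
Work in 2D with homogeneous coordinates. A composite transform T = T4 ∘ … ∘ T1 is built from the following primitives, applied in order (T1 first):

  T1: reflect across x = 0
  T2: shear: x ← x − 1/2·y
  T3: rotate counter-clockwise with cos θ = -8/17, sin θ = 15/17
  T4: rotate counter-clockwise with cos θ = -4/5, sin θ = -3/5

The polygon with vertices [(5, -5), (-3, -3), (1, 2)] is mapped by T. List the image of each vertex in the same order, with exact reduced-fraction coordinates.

image vertices: (-149/34, -59/17), (477/170, -393/85), (-82/85, 226/85)

T1 reflect across x = 0: (5, -5) → (-5, -5); (-3, -3) → (3, -3); (1, 2) → (-1, 2)
T2 shear: x ← x − 1/2·y: (-5, -5) → (-5/2, -5); (3, -3) → (9/2, -3); (-1, 2) → (-2, 2)
T3 rotate counter-clockwise with cos θ = -8/17, sin θ = 15/17: (-5/2, -5) → (95/17, 5/34); (9/2, -3) → (9/17, 183/34); (-2, 2) → (-14/17, -46/17)
T4 rotate counter-clockwise with cos θ = -4/5, sin θ = -3/5: (95/17, 5/34) → (-149/34, -59/17); (9/17, 183/34) → (477/170, -393/85); (-14/17, -46/17) → (-82/85, 226/85)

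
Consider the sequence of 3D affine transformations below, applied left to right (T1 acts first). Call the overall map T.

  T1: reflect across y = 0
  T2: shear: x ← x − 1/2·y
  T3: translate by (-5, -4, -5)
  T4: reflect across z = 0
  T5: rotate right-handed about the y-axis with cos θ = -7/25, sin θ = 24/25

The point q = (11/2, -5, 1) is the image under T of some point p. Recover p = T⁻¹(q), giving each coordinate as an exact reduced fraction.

T1 = [1 0 0 0; 0 -1 0 0; 0 0 1 0; 0 0 0 1]
T2·T1 = [1 1/2 0 0; 0 -1 0 0; 0 0 1 0; 0 0 0 1]
T3·…·T1 = [1 1/2 0 -5; 0 -1 0 -4; 0 0 1 -5; 0 0 0 1]
T4·…·T1 = [1 1/2 0 -5; 0 -1 0 -4; 0 0 -1 5; 0 0 0 1]
T5·…·T1 = [-7/25 -7/50 -24/25 31/5; 0 -1 0 -4; -24/25 -12/25 7/25 17/5; 0 0 0 1]
det M = 1; M⁻¹ = [-7/25 1/2 -24/25 7; 0 -1 0 -4; -24/25 0 7/25 5; 0 0 0 1]
M⁻¹ · (11/2, -5, 1)ᵀ = (2, 1, 0)ᵀ

p = (2, 1, 0)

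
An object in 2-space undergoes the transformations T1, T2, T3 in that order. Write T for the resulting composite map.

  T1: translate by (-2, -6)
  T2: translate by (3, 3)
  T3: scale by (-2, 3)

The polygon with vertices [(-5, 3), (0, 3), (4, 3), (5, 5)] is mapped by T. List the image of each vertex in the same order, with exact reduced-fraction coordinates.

T1 translate by (-2, -6): (-5, 3) → (-7, -3); (0, 3) → (-2, -3); (4, 3) → (2, -3); (5, 5) → (3, -1)
T2 translate by (3, 3): (-7, -3) → (-4, 0); (-2, -3) → (1, 0); (2, -3) → (5, 0); (3, -1) → (6, 2)
T3 scale by (-2, 3): (-4, 0) → (8, 0); (1, 0) → (-2, 0); (5, 0) → (-10, 0); (6, 2) → (-12, 6)

image vertices: (8, 0), (-2, 0), (-10, 0), (-12, 6)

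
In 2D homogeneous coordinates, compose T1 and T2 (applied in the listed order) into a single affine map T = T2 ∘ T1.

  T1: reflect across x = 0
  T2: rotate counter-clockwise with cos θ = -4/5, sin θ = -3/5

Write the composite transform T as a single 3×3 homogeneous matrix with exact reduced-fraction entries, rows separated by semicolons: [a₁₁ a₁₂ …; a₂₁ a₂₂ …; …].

T = [4/5 3/5 0; 3/5 -4/5 0; 0 0 1]

T1 = [-1 0 0; 0 1 0; 0 0 1]
T2·T1 = [4/5 3/5 0; 3/5 -4/5 0; 0 0 1]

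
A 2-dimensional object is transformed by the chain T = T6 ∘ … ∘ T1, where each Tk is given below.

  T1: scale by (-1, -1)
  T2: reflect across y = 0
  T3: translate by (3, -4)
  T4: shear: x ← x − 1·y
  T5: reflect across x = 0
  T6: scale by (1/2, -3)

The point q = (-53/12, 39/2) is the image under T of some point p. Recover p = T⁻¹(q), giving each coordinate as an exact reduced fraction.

T1 = [-1 0 0; 0 -1 0; 0 0 1]
T2·T1 = [-1 0 0; 0 1 0; 0 0 1]
T3·…·T1 = [-1 0 3; 0 1 -4; 0 0 1]
T4·…·T1 = [-1 -1 7; 0 1 -4; 0 0 1]
T5·…·T1 = [1 1 -7; 0 1 -4; 0 0 1]
T6·…·T1 = [1/2 1/2 -7/2; 0 -3 12; 0 0 1]
det M = -3/2; M⁻¹ = [2 1/3 3; 0 -1/3 4; 0 0 1]
M⁻¹ · (-53/12, 39/2)ᵀ = (2/3, -5/2)ᵀ

p = (2/3, -5/2)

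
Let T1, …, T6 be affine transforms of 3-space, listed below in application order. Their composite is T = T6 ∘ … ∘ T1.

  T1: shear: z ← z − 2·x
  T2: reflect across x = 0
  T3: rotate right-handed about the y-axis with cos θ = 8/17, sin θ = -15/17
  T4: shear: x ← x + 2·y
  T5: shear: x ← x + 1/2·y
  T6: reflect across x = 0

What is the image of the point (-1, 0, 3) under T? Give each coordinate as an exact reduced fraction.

T(p) = (67/17, 0, 55/17)

T1 shear: z ← z − 2·x: (-1, 0, 3) → (-1, 0, 5)
T2 reflect across x = 0: (-1, 0, 5) → (1, 0, 5)
T3 rotate right-handed about the y-axis with cos θ = 8/17, sin θ = -15/17: (1, 0, 5) → (-67/17, 0, 55/17)
T4 shear: x ← x + 2·y: (-67/17, 0, 55/17) → (-67/17, 0, 55/17)
T5 shear: x ← x + 1/2·y: (-67/17, 0, 55/17) → (-67/17, 0, 55/17)
T6 reflect across x = 0: (-67/17, 0, 55/17) → (67/17, 0, 55/17)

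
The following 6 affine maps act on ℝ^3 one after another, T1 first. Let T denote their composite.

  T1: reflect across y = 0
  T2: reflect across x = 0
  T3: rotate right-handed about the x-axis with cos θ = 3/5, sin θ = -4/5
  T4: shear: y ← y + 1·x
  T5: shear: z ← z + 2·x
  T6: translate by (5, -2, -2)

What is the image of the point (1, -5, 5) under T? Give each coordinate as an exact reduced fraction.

T(p) = (4, 4, -5)

T1 reflect across y = 0: (1, -5, 5) → (1, 5, 5)
T2 reflect across x = 0: (1, 5, 5) → (-1, 5, 5)
T3 rotate right-handed about the x-axis with cos θ = 3/5, sin θ = -4/5: (-1, 5, 5) → (-1, 7, -1)
T4 shear: y ← y + 1·x: (-1, 7, -1) → (-1, 6, -1)
T5 shear: z ← z + 2·x: (-1, 6, -1) → (-1, 6, -3)
T6 translate by (5, -2, -2): (-1, 6, -3) → (4, 4, -5)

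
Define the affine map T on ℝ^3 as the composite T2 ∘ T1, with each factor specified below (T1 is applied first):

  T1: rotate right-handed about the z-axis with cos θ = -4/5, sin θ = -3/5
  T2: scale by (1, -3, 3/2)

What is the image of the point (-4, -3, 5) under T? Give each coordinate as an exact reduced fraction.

T1 rotate right-handed about the z-axis with cos θ = -4/5, sin θ = -3/5: (-4, -3, 5) → (7/5, 24/5, 5)
T2 scale by (1, -3, 3/2): (7/5, 24/5, 5) → (7/5, -72/5, 15/2)

T(p) = (7/5, -72/5, 15/2)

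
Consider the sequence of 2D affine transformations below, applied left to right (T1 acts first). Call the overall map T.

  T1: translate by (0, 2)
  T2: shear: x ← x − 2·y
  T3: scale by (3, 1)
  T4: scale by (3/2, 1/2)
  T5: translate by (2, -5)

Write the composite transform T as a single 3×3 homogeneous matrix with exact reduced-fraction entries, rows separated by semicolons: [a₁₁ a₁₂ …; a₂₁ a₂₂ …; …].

T1 = [1 0 0; 0 1 2; 0 0 1]
T2·T1 = [1 -2 -4; 0 1 2; 0 0 1]
T3·…·T1 = [3 -6 -12; 0 1 2; 0 0 1]
T4·…·T1 = [9/2 -9 -18; 0 1/2 1; 0 0 1]
T5·…·T1 = [9/2 -9 -16; 0 1/2 -4; 0 0 1]

T = [9/2 -9 -16; 0 1/2 -4; 0 0 1]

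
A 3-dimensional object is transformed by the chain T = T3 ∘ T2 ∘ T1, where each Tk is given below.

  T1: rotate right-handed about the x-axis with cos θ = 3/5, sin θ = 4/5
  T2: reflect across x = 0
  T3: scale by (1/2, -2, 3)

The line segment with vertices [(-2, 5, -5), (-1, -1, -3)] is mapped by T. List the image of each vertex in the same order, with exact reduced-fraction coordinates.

T1 rotate right-handed about the x-axis with cos θ = 3/5, sin θ = 4/5: (-2, 5, -5) → (-2, 7, 1); (-1, -1, -3) → (-1, 9/5, -13/5)
T2 reflect across x = 0: (-2, 7, 1) → (2, 7, 1); (-1, 9/5, -13/5) → (1, 9/5, -13/5)
T3 scale by (1/2, -2, 3): (2, 7, 1) → (1, -14, 3); (1, 9/5, -13/5) → (1/2, -18/5, -39/5)

image vertices: (1, -14, 3), (1/2, -18/5, -39/5)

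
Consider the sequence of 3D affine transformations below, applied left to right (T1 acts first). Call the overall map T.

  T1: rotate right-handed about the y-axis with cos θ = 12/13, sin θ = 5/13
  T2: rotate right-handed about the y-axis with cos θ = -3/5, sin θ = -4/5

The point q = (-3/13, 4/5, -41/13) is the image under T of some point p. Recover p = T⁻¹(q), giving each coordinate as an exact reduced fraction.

p = (-3, 4/5, 1)

T1 = [12/13 0 5/13 0; 0 1 0 0; -5/13 0 12/13 0; 0 0 0 1]
T2·T1 = [-16/65 0 -63/65 0; 0 1 0 0; 63/65 0 -16/65 0; 0 0 0 1]
det M = 1; M⁻¹ = [-16/65 0 63/65 0; 0 1 0 0; -63/65 0 -16/65 0; 0 0 0 1]
M⁻¹ · (-3/13, 4/5, -41/13)ᵀ = (-3, 4/5, 1)ᵀ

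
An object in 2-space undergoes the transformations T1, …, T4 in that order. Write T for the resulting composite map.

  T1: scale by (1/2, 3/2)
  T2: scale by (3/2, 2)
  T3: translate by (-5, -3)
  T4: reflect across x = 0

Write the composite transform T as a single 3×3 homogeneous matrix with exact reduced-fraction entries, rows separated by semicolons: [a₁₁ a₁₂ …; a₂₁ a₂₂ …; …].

T = [-3/4 0 5; 0 3 -3; 0 0 1]

T1 = [1/2 0 0; 0 3/2 0; 0 0 1]
T2·T1 = [3/4 0 0; 0 3 0; 0 0 1]
T3·…·T1 = [3/4 0 -5; 0 3 -3; 0 0 1]
T4·…·T1 = [-3/4 0 5; 0 3 -3; 0 0 1]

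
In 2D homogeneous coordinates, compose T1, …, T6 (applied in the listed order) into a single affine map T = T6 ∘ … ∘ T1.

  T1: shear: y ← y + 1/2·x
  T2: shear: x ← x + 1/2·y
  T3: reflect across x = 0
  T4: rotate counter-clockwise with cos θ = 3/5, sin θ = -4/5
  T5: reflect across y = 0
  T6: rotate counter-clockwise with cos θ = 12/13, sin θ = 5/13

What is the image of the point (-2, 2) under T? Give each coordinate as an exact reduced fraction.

T1 shear: y ← y + 1/2·x: (-2, 2) → (-2, 1)
T2 shear: x ← x + 1/2·y: (-2, 1) → (-3/2, 1)
T3 reflect across x = 0: (-3/2, 1) → (3/2, 1)
T4 rotate counter-clockwise with cos θ = 3/5, sin θ = -4/5: (3/2, 1) → (17/10, -3/5)
T5 reflect across y = 0: (17/10, -3/5) → (17/10, 3/5)
T6 rotate counter-clockwise with cos θ = 12/13, sin θ = 5/13: (17/10, 3/5) → (87/65, 157/130)

T(p) = (87/65, 157/130)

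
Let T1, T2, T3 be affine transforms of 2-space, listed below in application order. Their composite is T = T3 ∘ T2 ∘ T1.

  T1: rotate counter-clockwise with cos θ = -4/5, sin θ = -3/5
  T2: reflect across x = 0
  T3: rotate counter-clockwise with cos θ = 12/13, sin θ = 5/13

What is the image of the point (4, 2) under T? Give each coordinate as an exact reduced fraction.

T(p) = (44/13, -38/13)

T1 rotate counter-clockwise with cos θ = -4/5, sin θ = -3/5: (4, 2) → (-2, -4)
T2 reflect across x = 0: (-2, -4) → (2, -4)
T3 rotate counter-clockwise with cos θ = 12/13, sin θ = 5/13: (2, -4) → (44/13, -38/13)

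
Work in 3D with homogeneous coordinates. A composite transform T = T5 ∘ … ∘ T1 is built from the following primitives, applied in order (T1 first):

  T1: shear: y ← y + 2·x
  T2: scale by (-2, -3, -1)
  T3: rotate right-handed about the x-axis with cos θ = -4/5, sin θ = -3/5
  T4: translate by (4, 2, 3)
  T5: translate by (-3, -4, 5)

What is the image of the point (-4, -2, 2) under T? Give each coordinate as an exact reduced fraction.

T1 shear: y ← y + 2·x: (-4, -2, 2) → (-4, -10, 2)
T2 scale by (-2, -3, -1): (-4, -10, 2) → (8, 30, -2)
T3 rotate right-handed about the x-axis with cos θ = -4/5, sin θ = -3/5: (8, 30, -2) → (8, -126/5, -82/5)
T4 translate by (4, 2, 3): (8, -126/5, -82/5) → (12, -116/5, -67/5)
T5 translate by (-3, -4, 5): (12, -116/5, -67/5) → (9, -136/5, -42/5)

T(p) = (9, -136/5, -42/5)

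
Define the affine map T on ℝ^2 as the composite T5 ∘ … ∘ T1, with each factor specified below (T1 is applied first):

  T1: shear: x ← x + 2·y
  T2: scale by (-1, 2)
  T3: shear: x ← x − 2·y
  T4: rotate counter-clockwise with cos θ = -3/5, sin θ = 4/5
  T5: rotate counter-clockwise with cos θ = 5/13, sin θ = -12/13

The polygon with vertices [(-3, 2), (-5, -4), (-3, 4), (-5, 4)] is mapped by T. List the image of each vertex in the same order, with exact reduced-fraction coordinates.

T1 shear: x ← x + 2·y: (-3, 2) → (1, 2); (-5, -4) → (-13, -4); (-3, 4) → (5, 4); (-5, 4) → (3, 4)
T2 scale by (-1, 2): (1, 2) → (-1, 4); (-13, -4) → (13, -8); (5, 4) → (-5, 8); (3, 4) → (-3, 8)
T3 shear: x ← x − 2·y: (-1, 4) → (-9, 4); (13, -8) → (29, -8); (-5, 8) → (-21, 8); (-3, 8) → (-19, 8)
T4 rotate counter-clockwise with cos θ = -3/5, sin θ = 4/5: (-9, 4) → (11/5, -48/5); (29, -8) → (-11, 28); (-21, 8) → (31/5, -108/5); (-19, 8) → (5, -20)
T5 rotate counter-clockwise with cos θ = 5/13, sin θ = -12/13: (11/5, -48/5) → (-521/65, -372/65); (-11, 28) → (281/13, 272/13); (31/5, -108/5) → (-1141/65, -912/65); (5, -20) → (-215/13, -160/13)

image vertices: (-521/65, -372/65), (281/13, 272/13), (-1141/65, -912/65), (-215/13, -160/13)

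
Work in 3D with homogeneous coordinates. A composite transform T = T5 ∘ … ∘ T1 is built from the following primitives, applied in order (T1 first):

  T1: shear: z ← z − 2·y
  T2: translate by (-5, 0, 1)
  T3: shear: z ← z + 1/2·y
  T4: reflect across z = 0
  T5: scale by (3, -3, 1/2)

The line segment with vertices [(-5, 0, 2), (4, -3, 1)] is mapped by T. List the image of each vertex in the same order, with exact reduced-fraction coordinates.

T1 shear: z ← z − 2·y: (-5, 0, 2) → (-5, 0, 2); (4, -3, 1) → (4, -3, 7)
T2 translate by (-5, 0, 1): (-5, 0, 2) → (-10, 0, 3); (4, -3, 7) → (-1, -3, 8)
T3 shear: z ← z + 1/2·y: (-10, 0, 3) → (-10, 0, 3); (-1, -3, 8) → (-1, -3, 13/2)
T4 reflect across z = 0: (-10, 0, 3) → (-10, 0, -3); (-1, -3, 13/2) → (-1, -3, -13/2)
T5 scale by (3, -3, 1/2): (-10, 0, -3) → (-30, 0, -3/2); (-1, -3, -13/2) → (-3, 9, -13/4)

image vertices: (-30, 0, -3/2), (-3, 9, -13/4)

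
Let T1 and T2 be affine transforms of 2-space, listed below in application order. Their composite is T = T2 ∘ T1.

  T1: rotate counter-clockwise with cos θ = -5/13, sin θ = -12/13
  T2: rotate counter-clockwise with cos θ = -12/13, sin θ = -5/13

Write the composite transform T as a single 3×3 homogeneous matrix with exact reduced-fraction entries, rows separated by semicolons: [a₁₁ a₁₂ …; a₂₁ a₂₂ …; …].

T1 = [-5/13 12/13 0; -12/13 -5/13 0; 0 0 1]
T2·T1 = [0 -1 0; 1 0 0; 0 0 1]

T = [0 -1 0; 1 0 0; 0 0 1]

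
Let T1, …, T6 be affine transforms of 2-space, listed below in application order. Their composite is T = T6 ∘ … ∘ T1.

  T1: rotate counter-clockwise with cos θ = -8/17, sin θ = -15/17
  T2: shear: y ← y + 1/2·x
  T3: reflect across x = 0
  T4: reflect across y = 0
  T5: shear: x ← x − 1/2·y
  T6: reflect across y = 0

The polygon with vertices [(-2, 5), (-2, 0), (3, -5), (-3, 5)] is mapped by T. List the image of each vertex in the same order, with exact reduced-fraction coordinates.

T1 rotate counter-clockwise with cos θ = -8/17, sin θ = -15/17: (-2, 5) → (91/17, -10/17); (-2, 0) → (16/17, 30/17); (3, -5) → (-99/17, -5/17); (-3, 5) → (99/17, 5/17)
T2 shear: y ← y + 1/2·x: (91/17, -10/17) → (91/17, 71/34); (16/17, 30/17) → (16/17, 38/17); (-99/17, -5/17) → (-99/17, -109/34); (99/17, 5/17) → (99/17, 109/34)
T3 reflect across x = 0: (91/17, 71/34) → (-91/17, 71/34); (16/17, 38/17) → (-16/17, 38/17); (-99/17, -109/34) → (99/17, -109/34); (99/17, 109/34) → (-99/17, 109/34)
T4 reflect across y = 0: (-91/17, 71/34) → (-91/17, -71/34); (-16/17, 38/17) → (-16/17, -38/17); (99/17, -109/34) → (99/17, 109/34); (-99/17, 109/34) → (-99/17, -109/34)
T5 shear: x ← x − 1/2·y: (-91/17, -71/34) → (-293/68, -71/34); (-16/17, -38/17) → (3/17, -38/17); (99/17, 109/34) → (287/68, 109/34); (-99/17, -109/34) → (-287/68, -109/34)
T6 reflect across y = 0: (-293/68, -71/34) → (-293/68, 71/34); (3/17, -38/17) → (3/17, 38/17); (287/68, 109/34) → (287/68, -109/34); (-287/68, -109/34) → (-287/68, 109/34)

image vertices: (-293/68, 71/34), (3/17, 38/17), (287/68, -109/34), (-287/68, 109/34)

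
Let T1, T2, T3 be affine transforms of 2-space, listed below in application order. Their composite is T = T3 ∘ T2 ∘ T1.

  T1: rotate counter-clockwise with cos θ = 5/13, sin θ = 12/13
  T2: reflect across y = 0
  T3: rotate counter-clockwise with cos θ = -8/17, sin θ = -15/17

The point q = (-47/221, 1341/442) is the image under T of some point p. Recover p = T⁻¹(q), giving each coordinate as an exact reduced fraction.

p = (1/2, 3)

T1 = [5/13 -12/13 0; 12/13 5/13 0; 0 0 1]
T2·T1 = [5/13 -12/13 0; -12/13 -5/13 0; 0 0 1]
T3·…·T1 = [-220/221 21/221 0; 21/221 220/221 0; 0 0 1]
det M = -1; M⁻¹ = [-220/221 21/221 0; 21/221 220/221 0; 0 0 1]
M⁻¹ · (-47/221, 1341/442)ᵀ = (1/2, 3)ᵀ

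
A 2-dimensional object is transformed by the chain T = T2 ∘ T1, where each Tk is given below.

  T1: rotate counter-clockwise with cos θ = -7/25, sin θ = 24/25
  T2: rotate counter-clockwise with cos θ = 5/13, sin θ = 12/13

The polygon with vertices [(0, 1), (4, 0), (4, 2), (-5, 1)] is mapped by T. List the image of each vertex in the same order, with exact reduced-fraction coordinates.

T1 rotate counter-clockwise with cos θ = -7/25, sin θ = 24/25: (0, 1) → (-24/25, -7/25); (4, 0) → (-28/25, 96/25); (4, 2) → (-76/25, 82/25); (-5, 1) → (11/25, -127/25)
T2 rotate counter-clockwise with cos θ = 5/13, sin θ = 12/13: (-24/25, -7/25) → (-36/325, -323/325); (-28/25, 96/25) → (-1292/325, 144/325); (-76/25, 82/25) → (-1364/325, -502/325); (11/25, -127/25) → (1579/325, -503/325)

image vertices: (-36/325, -323/325), (-1292/325, 144/325), (-1364/325, -502/325), (1579/325, -503/325)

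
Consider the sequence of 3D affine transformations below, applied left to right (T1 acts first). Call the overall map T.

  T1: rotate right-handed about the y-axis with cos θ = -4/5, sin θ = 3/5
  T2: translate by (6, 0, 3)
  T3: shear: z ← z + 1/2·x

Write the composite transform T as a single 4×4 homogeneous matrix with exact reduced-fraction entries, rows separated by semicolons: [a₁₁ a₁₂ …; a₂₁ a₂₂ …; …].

T = [-4/5 0 3/5 6; 0 1 0 0; -1 0 -1/2 6; 0 0 0 1]

T1 = [-4/5 0 3/5 0; 0 1 0 0; -3/5 0 -4/5 0; 0 0 0 1]
T2·T1 = [-4/5 0 3/5 6; 0 1 0 0; -3/5 0 -4/5 3; 0 0 0 1]
T3·…·T1 = [-4/5 0 3/5 6; 0 1 0 0; -1 0 -1/2 6; 0 0 0 1]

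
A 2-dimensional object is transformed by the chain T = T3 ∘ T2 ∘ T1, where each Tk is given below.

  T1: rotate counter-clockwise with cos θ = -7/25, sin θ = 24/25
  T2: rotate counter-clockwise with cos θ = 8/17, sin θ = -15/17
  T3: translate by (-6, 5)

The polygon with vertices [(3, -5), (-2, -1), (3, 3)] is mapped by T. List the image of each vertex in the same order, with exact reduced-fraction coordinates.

image vertices: (-9/25, 88/25), (-2861/425, 1227/425), (-2529/425, 3928/425)

T1 rotate counter-clockwise with cos θ = -7/25, sin θ = 24/25: (3, -5) → (99/25, 107/25); (-2, -1) → (38/25, -41/25); (3, 3) → (-93/25, 51/25)
T2 rotate counter-clockwise with cos θ = 8/17, sin θ = -15/17: (99/25, 107/25) → (141/25, -37/25); (38/25, -41/25) → (-311/425, -898/425); (-93/25, 51/25) → (21/425, 1803/425)
T3 translate by (-6, 5): (141/25, -37/25) → (-9/25, 88/25); (-311/425, -898/425) → (-2861/425, 1227/425); (21/425, 1803/425) → (-2529/425, 3928/425)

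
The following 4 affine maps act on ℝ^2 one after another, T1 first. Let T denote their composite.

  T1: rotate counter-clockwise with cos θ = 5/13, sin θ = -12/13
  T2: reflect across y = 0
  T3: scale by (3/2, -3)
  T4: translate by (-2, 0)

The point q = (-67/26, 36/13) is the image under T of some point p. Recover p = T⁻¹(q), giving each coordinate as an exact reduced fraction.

T1 = [5/13 12/13 0; -12/13 5/13 0; 0 0 1]
T2·T1 = [5/13 12/13 0; 12/13 -5/13 0; 0 0 1]
T3·…·T1 = [15/26 18/13 0; -36/13 15/13 0; 0 0 1]
T4·…·T1 = [15/26 18/13 -2; -36/13 15/13 0; 0 0 1]
det M = 9/2; M⁻¹ = [10/39 -4/13 20/39; 8/13 5/39 16/13; 0 0 1]
M⁻¹ · (-67/26, 36/13)ᵀ = (-1, 0)ᵀ

p = (-1, 0)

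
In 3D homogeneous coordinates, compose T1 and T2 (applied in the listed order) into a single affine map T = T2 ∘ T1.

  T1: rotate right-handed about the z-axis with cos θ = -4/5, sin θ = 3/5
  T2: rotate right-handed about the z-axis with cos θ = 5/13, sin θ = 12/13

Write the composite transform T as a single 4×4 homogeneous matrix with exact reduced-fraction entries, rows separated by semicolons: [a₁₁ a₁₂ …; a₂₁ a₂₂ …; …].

T = [-56/65 33/65 0 0; -33/65 -56/65 0 0; 0 0 1 0; 0 0 0 1]

T1 = [-4/5 -3/5 0 0; 3/5 -4/5 0 0; 0 0 1 0; 0 0 0 1]
T2·T1 = [-56/65 33/65 0 0; -33/65 -56/65 0 0; 0 0 1 0; 0 0 0 1]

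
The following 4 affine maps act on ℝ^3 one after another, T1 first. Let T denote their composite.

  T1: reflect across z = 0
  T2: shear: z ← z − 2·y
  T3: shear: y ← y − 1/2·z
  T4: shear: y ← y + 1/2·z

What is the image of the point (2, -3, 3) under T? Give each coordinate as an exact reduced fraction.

T1 reflect across z = 0: (2, -3, 3) → (2, -3, -3)
T2 shear: z ← z − 2·y: (2, -3, -3) → (2, -3, 3)
T3 shear: y ← y − 1/2·z: (2, -3, 3) → (2, -9/2, 3)
T4 shear: y ← y + 1/2·z: (2, -9/2, 3) → (2, -3, 3)

T(p) = (2, -3, 3)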